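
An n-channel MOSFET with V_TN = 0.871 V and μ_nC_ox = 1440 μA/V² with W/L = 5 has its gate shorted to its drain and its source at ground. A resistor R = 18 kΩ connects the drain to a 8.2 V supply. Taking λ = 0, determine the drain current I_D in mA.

With gate tied to drain, V_GS = V_DS ≥ V_GS − V_TN, so the device is in saturation.
k_n = μ_nC_ox · (W/L) = 7.2 mA/V².
KCL at the drain: ½ k_n (V_GS − V_TN)² = (V_DD − V_GS)/R.
Let x = V_GS − 0.871. Then 64.8 x² + x − 7.329 = 0, giving x = 0.329 V (positive root), so V_GS = 1.2 V.
I_D = (V_DD − V_GS)/R = (8.2 − 1.2) / 18 = 0.389 mA.

I_D = 0.389 mA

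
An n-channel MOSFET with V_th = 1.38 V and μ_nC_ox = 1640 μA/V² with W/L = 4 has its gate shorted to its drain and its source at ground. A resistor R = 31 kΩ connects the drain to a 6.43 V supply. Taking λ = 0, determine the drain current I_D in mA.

With gate tied to drain, V_GS = V_DS ≥ V_GS − V_th, so the device is in saturation.
k_n = μ_nC_ox · (W/L) = 6.56 mA/V².
KCL at the drain: ½ k_n (V_GS − V_th)² = (V_DD − V_GS)/R.
Let x = V_GS − 1.38. Then 102 x² + x − 5.05 = 0, giving x = 0.218 V (positive root), so V_GS = 1.6 V.
I_D = (V_DD − V_GS)/R = (6.43 − 1.6) / 31 = 0.156 mA.

I_D = 0.156 mA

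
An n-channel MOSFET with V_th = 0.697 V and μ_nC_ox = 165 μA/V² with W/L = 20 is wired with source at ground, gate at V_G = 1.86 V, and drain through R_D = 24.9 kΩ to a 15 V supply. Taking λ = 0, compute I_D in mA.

V_GS = V_G = 1.86 V, so V_ov = 1.86 − 0.697 = 1.16 V.
k_n = μ_nC_ox · (W/L) = 3.3 mA/V².
Assume saturation: I_D = ½ k_n V_ov² = 0.5 × 3.3 × 1.16² = 2.23 mA, giving V_DS = V_DD − I_D R_D = 15 − 2.23 × 24.9 = -40.6 V.
But -40.6 V < V_ov = 1.16 V, so the device is actually in triode.
In triode I_D = k_n[V_ov V_DS − ½ V_DS²] and I_D = (V_DD − V_DS)/R_D. Equating: 41.1 V_DS² − 96.56 V_DS + 15 = 0, giving V_DS = 0.167 V (the root below V_ov).
I_D = (15 − 0.167) / 24.9 = 0.596 mA.

I_D = 0.596 mA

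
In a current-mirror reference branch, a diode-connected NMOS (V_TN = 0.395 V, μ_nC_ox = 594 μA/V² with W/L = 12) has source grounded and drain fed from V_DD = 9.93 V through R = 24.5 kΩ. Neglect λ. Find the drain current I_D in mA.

With gate tied to drain, V_GS = V_DS ≥ V_GS − V_TN, so the device is in saturation.
k_n = μ_nC_ox · (W/L) = 7.128 mA/V².
KCL at the drain: ½ k_n (V_GS − V_TN)² = (V_DD − V_GS)/R.
Let x = V_GS − 0.395. Then 87.3 x² + x − 9.535 = 0, giving x = 0.325 V (positive root), so V_GS = 0.72 V.
I_D = (V_DD − V_GS)/R = (9.93 − 0.72) / 24.5 = 0.376 mA.

I_D = 0.376 mA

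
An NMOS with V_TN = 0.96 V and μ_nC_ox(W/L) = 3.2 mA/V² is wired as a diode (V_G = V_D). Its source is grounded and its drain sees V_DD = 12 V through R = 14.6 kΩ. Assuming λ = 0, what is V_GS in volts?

With gate tied to drain, V_GS = V_DS ≥ V_GS − V_TN, so the device is in saturation.
KCL at the drain: ½ k_n (V_GS − V_TN)² = (V_DD − V_GS)/R.
Let x = V_GS − 0.96. Then 23.4 x² + x − 11.04 = 0, giving x = 0.666 V (positive root), so V_GS = 1.63 V.
I_D = (V_DD − V_GS)/R = (12 − 1.63) / 14.6 = 0.711 mA.

V_GS = 1.63 V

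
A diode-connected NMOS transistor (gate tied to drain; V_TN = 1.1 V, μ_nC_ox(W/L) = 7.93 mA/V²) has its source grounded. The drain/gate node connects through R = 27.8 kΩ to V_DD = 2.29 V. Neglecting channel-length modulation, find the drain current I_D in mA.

With gate tied to drain, V_GS = V_DS ≥ V_GS − V_TN, so the device is in saturation.
KCL at the drain: ½ k_n (V_GS − V_TN)² = (V_DD − V_GS)/R.
Let x = V_GS − 1.1. Then 110 x² + x − 1.19 = 0, giving x = 0.0995 V (positive root), so V_GS = 1.2 V.
I_D = (V_DD − V_GS)/R = (2.29 − 1.2) / 27.8 = 0.0392 mA.

I_D = 0.0392 mA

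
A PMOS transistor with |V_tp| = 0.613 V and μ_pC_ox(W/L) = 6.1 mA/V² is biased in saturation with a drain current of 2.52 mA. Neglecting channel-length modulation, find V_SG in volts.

V_SG = 1.52 V

In saturation I_D = ½ k_p (V_SG − |V_tp|)², so V_SG − |V_tp| = √(2 I_D / k_p) = √(2 × 2.52 / 6.1) = 0.909 V.
V_SG = 0.613 + 0.909 = 1.52 V.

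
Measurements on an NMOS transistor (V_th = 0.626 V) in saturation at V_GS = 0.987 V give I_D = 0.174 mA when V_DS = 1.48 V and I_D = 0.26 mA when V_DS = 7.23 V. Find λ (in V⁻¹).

With V_GS fixed, I_D ∝ (1 + λ V_DS) in saturation, so I_D2/I_D1 = (1 + λ V_DS2)/(1 + λ V_DS1).
0.26/0.174 = 1.494 = (1 + 7.23 λ)/(1 + 1.48 λ).
Solving: λ (I_D1 V_DS2 − I_D2 V_DS1) = I_D2 − I_D1, so λ = (0.26 − 0.174) / (0.174 × 7.23 − 0.26 × 1.48) = 0.086 / 0.873 = 0.0985 V⁻¹.

λ = 0.0985 V⁻¹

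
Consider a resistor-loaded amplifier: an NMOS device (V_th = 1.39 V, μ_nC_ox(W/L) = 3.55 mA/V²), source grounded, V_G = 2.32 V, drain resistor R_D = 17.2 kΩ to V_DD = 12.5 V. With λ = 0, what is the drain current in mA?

V_GS = V_G = 2.32 V, so V_ov = 2.32 − 1.39 = 0.93 V.
Assume saturation: I_D = ½ k_n V_ov² = 0.5 × 3.55 × 0.93² = 1.54 mA, giving V_DS = V_DD − I_D R_D = 12.5 − 1.54 × 17.2 = -13.9 V.
But -13.9 V < V_ov = 0.93 V, so the device is actually in triode.
In triode I_D = k_n[V_ov V_DS − ½ V_DS²] and I_D = (V_DD − V_DS)/R_D. Equating: 30.5 V_DS² − 57.79 V_DS + 12.5 = 0, giving V_DS = 0.249 V (the root below V_ov).
I_D = (12.5 − 0.249) / 17.2 = 0.712 mA.

I_D = 0.712 mA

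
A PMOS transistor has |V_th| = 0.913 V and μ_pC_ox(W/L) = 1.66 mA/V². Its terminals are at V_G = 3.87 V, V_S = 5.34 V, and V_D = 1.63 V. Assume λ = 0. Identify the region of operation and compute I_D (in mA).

V_SG = V_S − V_G = 5.34 − 3.87 = 1.47 V; V_SD = V_S − V_D = 5.34 − 1.63 = 3.71 V.
V_ov = V_SG − |V_th| = 1.47 − 0.913 = 0.557 V.
Since V_SD = 3.71 V ≥ V_ov = 0.557 V, the device is in saturation.
I_D = ½ k_p V_ov² = 0.5 × 1.66 × 0.557² = 0.258 mA.

Saturation; I_D = 0.258 mA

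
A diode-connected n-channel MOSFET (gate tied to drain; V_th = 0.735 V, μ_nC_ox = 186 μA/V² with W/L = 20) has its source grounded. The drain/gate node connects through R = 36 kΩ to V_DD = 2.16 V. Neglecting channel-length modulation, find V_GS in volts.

With gate tied to drain, V_GS = V_DS ≥ V_GS − V_th, so the device is in saturation.
k_n = μ_nC_ox · (W/L) = 3.72 mA/V².
KCL at the drain: ½ k_n (V_GS − V_th)² = (V_DD − V_GS)/R.
Let x = V_GS − 0.735. Then 67 x² + x − 1.425 = 0, giving x = 0.139 V (positive root), so V_GS = 0.874 V.
I_D = (V_DD − V_GS)/R = (2.16 − 0.874) / 36 = 0.0357 mA.

V_GS = 0.874 V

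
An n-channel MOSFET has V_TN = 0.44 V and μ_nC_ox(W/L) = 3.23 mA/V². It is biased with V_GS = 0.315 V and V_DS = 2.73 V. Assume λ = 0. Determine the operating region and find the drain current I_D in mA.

Cutoff; I_D = 0 mA

V_GS = 0.315 V < V_TN = 0.44 V, so the transistor is in cutoff.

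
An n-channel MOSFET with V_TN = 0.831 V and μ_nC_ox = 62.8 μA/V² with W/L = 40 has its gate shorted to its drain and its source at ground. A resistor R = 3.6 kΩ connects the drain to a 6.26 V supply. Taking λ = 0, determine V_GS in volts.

V_GS = 1.82 V

With gate tied to drain, V_GS = V_DS ≥ V_GS − V_TN, so the device is in saturation.
k_n = μ_nC_ox · (W/L) = 2.512 mA/V².
KCL at the drain: ½ k_n (V_GS − V_TN)² = (V_DD − V_GS)/R.
Let x = V_GS − 0.831. Then 4.52 x² + x − 5.429 = 0, giving x = 0.991 V (positive root), so V_GS = 1.82 V.
I_D = (V_DD − V_GS)/R = (6.26 − 1.82) / 3.6 = 1.23 mA.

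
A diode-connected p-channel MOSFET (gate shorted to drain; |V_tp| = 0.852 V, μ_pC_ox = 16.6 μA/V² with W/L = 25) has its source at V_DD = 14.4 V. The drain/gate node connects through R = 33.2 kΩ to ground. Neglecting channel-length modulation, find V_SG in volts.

V_SG = 2.18 V

With gate tied to drain, V_SG = V_SD ≥ V_SG − |V_tp|, so the device is in saturation.
k_p = μ_pC_ox · (W/L) = 0.415 mA/V².
KCL at the drain: ½ k_p (V_SG − |V_tp|)² = (V_DD − V_SG)/R.
Let x = V_SG − 0.852. Then 6.89 x² + x − 13.55 = 0, giving x = 1.33 V (positive root), so V_SG = 2.18 V.
I_D = (V_DD − V_SG)/R = (14.4 − 2.18) / 33.2 = 0.368 mA.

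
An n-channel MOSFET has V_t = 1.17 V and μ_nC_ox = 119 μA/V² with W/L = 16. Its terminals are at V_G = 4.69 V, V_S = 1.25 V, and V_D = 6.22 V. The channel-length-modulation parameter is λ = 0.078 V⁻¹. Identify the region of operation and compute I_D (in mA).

Saturation; I_D = 6.81 mA

V_GS = V_G − V_S = 4.69 − 1.25 = 3.44 V; V_DS = V_D − V_S = 6.22 − 1.25 = 4.97 V.
k_n = μ_nC_ox · (W/L) = 1.904 mA/V².
V_ov = V_GS − V_t = 3.44 − 1.17 = 2.27 V.
Since V_DS = 4.97 V ≥ V_ov = 2.27 V, the device is in saturation.
I_D = ½ k_n V_ov² (1 + λ V_DS) = 0.5 × 1.904 × 2.27² × (1 + 0.078 × 4.97) = 6.81 mA.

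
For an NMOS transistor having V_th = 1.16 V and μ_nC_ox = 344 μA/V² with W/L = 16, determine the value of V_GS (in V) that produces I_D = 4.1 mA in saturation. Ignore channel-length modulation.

k_n = μ_nC_ox · (W/L) = 5.504 mA/V².
In saturation I_D = ½ k_n (V_GS − V_th)², so V_GS − V_th = √(2 I_D / k_n) = √(2 × 4.1 / 5.504) = 1.22 V.
V_GS = 1.16 + 1.22 = 2.38 V.

V_GS = 2.38 V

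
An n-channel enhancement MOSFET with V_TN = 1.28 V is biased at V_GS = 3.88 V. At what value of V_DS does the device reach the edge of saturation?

The boundary between triode and saturation is V_DS = V_GS − V_TN = V_ov.
V_ov = 3.88 − 1.28 = 2.6 V.

V_DS,sat = 2.60 V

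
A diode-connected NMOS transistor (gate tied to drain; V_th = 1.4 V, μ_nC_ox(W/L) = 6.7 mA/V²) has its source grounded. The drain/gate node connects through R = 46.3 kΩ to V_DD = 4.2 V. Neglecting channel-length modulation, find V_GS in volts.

V_GS = 1.53 V

With gate tied to drain, V_GS = V_DS ≥ V_GS − V_th, so the device is in saturation.
KCL at the drain: ½ k_n (V_GS − V_th)² = (V_DD − V_GS)/R.
Let x = V_GS − 1.4. Then 155 x² + x − 2.8 = 0, giving x = 0.131 V (positive root), so V_GS = 1.53 V.
I_D = (V_DD − V_GS)/R = (4.2 − 1.53) / 46.3 = 0.0576 mA.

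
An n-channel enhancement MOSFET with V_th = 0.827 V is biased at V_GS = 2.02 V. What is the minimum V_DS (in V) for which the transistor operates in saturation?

V_DS,sat = 1.19 V

The boundary between triode and saturation is V_DS = V_GS − V_th = V_ov.
V_ov = 2.02 − 0.827 = 1.19 V.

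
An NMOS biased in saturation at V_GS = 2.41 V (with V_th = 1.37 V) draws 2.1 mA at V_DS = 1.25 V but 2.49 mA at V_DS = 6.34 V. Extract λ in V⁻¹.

λ = 0.0382 V⁻¹

With V_GS fixed, I_D ∝ (1 + λ V_DS) in saturation, so I_D2/I_D1 = (1 + λ V_DS2)/(1 + λ V_DS1).
2.49/2.1 = 1.186 = (1 + 6.34 λ)/(1 + 1.25 λ).
Solving: λ (I_D1 V_DS2 − I_D2 V_DS1) = I_D2 − I_D1, so λ = (2.49 − 2.1) / (2.1 × 6.34 − 2.49 × 1.25) = 0.39 / 10.2 = 0.0382 V⁻¹.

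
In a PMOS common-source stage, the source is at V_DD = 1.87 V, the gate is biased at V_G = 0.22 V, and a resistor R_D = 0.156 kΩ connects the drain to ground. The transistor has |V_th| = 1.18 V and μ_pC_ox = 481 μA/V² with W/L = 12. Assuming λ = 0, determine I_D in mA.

I_D = 0.638 mA

V_SG = V_DD − V_G = 1.87 − 0.22 = 1.65 V, so V_ov = 1.65 − 1.18 = 0.47 V.
k_p = μ_pC_ox · (W/L) = 5.772 mA/V².
Assume saturation: I_D = ½ k_p V_ov² = 0.5 × 5.772 × 0.47² = 0.638 mA, giving V_SD = V_DD − I_D R_D = 1.87 − 0.638 × 0.156 = 1.77 V.
V_SD = 1.77 V ≥ V_ov = 0.47 V, confirming saturation.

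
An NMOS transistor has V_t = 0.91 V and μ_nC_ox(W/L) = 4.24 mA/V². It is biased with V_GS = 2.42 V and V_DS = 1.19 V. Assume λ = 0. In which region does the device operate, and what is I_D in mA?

V_ov = V_GS − V_t = 2.42 − 0.91 = 1.51 V.
Since V_DS = 1.19 V < V_ov = 1.51 V, the device is in the triode region.
I_D = k_n [V_ov · V_DS − ½ V_DS²] = 4.24 × [1.51 × 1.19 − 0.5 × 1.19²] = 4.62 mA.

Triode; I_D = 4.62 mA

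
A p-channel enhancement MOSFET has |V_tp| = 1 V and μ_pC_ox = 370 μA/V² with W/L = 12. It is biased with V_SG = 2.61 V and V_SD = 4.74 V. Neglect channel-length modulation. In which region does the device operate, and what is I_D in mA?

k_p = μ_pC_ox · (W/L) = 4.44 mA/V².
V_ov = V_SG − |V_tp| = 2.61 − 1 = 1.61 V.
Since V_SD = 4.74 V ≥ V_ov = 1.61 V, the device is in saturation.
I_D = ½ k_p V_ov² = 0.5 × 4.44 × 1.61² = 5.75 mA.

Saturation; I_D = 5.75 mA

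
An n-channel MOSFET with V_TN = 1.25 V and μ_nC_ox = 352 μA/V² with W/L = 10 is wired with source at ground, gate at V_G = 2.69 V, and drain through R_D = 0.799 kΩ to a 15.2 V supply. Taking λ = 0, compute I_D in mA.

I_D = 3.65 mA

V_GS = V_G = 2.69 V, so V_ov = 2.69 − 1.25 = 1.44 V.
k_n = μ_nC_ox · (W/L) = 3.52 mA/V².
Assume saturation: I_D = ½ k_n V_ov² = 0.5 × 3.52 × 1.44² = 3.65 mA, giving V_DS = V_DD − I_D R_D = 15.2 − 3.65 × 0.799 = 12.3 V.
V_DS = 12.3 V ≥ V_ov = 1.44 V, confirming saturation.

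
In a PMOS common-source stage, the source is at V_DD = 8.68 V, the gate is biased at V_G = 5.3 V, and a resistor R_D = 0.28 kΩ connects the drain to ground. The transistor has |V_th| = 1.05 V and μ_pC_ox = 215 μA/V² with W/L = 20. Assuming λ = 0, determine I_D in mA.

V_SG = V_DD − V_G = 8.68 − 5.3 = 3.38 V, so V_ov = 3.38 − 1.05 = 2.33 V.
k_p = μ_pC_ox · (W/L) = 4.3 mA/V².
Assume saturation: I_D = ½ k_p V_ov² = 0.5 × 4.3 × 2.33² = 11.7 mA, giving V_SD = V_DD − I_D R_D = 8.68 − 11.7 × 0.28 = 5.41 V.
V_SD = 5.41 V ≥ V_ov = 2.33 V, confirming saturation.

I_D = 11.7 mA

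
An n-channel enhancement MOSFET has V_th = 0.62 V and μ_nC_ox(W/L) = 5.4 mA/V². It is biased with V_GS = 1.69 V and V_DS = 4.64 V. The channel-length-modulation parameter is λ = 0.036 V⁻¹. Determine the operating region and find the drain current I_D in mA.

Saturation; I_D = 3.61 mA

V_ov = V_GS − V_th = 1.69 − 0.62 = 1.07 V.
Since V_DS = 4.64 V ≥ V_ov = 1.07 V, the device is in saturation.
I_D = ½ k_n V_ov² (1 + λ V_DS) = 0.5 × 5.4 × 1.07² × (1 + 0.036 × 4.64) = 3.61 mA.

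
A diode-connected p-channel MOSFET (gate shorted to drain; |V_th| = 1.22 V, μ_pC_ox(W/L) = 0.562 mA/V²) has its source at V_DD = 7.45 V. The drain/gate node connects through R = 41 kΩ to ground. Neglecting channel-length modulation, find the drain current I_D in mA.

I_D = 0.135 mA

With gate tied to drain, V_SG = V_SD ≥ V_SG − |V_th|, so the device is in saturation.
KCL at the drain: ½ k_p (V_SG − |V_th|)² = (V_DD − V_SG)/R.
Let x = V_SG − 1.22. Then 11.5 x² + x − 6.23 = 0, giving x = 0.693 V (positive root), so V_SG = 1.91 V.
I_D = (V_DD − V_SG)/R = (7.45 − 1.91) / 41 = 0.135 mA.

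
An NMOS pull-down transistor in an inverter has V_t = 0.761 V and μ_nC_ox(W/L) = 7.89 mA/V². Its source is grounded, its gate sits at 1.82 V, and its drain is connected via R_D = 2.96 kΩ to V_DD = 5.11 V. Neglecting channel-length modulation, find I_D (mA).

I_D = 1.65 mA

V_GS = V_G = 1.82 V, so V_ov = 1.82 − 0.761 = 1.06 V.
Assume saturation: I_D = ½ k_n V_ov² = 0.5 × 7.89 × 1.06² = 4.42 mA, giving V_DS = V_DD − I_D R_D = 5.11 − 4.42 × 2.96 = -7.99 V.
But -7.99 V < V_ov = 1.06 V, so the device is actually in triode.
In triode I_D = k_n[V_ov V_DS − ½ V_DS²] and I_D = (V_DD − V_DS)/R_D. Equating: 11.7 V_DS² − 25.73 V_DS + 5.11 = 0, giving V_DS = 0.221 V (the root below V_ov).
I_D = (5.11 − 0.221) / 2.96 = 1.65 mA.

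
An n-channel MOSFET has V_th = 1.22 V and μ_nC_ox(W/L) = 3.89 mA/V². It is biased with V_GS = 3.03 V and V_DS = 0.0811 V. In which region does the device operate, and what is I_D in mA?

V_ov = V_GS − V_th = 3.03 − 1.22 = 1.81 V.
Since V_DS = 0.0811 V < V_ov = 1.81 V, the device is in the triode region.
I_D = k_n [V_ov · V_DS − ½ V_DS²] = 3.89 × [1.81 × 0.0811 − 0.5 × 0.0811²] = 0.558 mA.

Triode; I_D = 0.558 mA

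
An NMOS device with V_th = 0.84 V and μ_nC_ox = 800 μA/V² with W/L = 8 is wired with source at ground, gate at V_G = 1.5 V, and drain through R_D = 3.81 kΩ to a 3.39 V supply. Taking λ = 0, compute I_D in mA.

I_D = 0.827 mA

V_GS = V_G = 1.5 V, so V_ov = 1.5 − 0.84 = 0.66 V.
k_n = μ_nC_ox · (W/L) = 6.4 mA/V².
Assume saturation: I_D = ½ k_n V_ov² = 0.5 × 6.4 × 0.66² = 1.39 mA, giving V_DS = V_DD − I_D R_D = 3.39 − 1.39 × 3.81 = -1.92 V.
But -1.92 V < V_ov = 0.66 V, so the device is actually in triode.
In triode I_D = k_n[V_ov V_DS − ½ V_DS²] and I_D = (V_DD − V_DS)/R_D. Equating: 12.2 V_DS² − 17.09 V_DS + 3.39 = 0, giving V_DS = 0.239 V (the root below V_ov).
I_D = (3.39 − 0.239) / 3.81 = 0.827 mA.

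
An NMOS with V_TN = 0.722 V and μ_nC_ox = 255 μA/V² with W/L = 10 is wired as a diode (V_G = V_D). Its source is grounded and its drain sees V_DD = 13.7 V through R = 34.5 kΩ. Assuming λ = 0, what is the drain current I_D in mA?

I_D = 0.361 mA

With gate tied to drain, V_GS = V_DS ≥ V_GS − V_TN, so the device is in saturation.
k_n = μ_nC_ox · (W/L) = 2.55 mA/V².
KCL at the drain: ½ k_n (V_GS − V_TN)² = (V_DD − V_GS)/R.
Let x = V_GS − 0.722. Then 44 x² + x − 12.98 = 0, giving x = 0.532 V (positive root), so V_GS = 1.25 V.
I_D = (V_DD − V_GS)/R = (13.7 − 1.25) / 34.5 = 0.361 mA.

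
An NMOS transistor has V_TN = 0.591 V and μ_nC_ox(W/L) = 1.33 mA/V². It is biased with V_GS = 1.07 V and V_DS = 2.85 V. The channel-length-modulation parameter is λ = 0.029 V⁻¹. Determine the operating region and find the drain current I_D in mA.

Saturation; I_D = 0.165 mA

V_ov = V_GS − V_TN = 1.07 − 0.591 = 0.479 V.
Since V_DS = 2.85 V ≥ V_ov = 0.479 V, the device is in saturation.
I_D = ½ k_n V_ov² (1 + λ V_DS) = 0.5 × 1.33 × 0.479² × (1 + 0.029 × 2.85) = 0.165 mA.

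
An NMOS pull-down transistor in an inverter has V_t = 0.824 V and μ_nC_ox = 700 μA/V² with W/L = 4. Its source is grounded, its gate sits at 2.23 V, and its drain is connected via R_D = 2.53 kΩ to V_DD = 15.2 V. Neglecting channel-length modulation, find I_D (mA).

V_GS = V_G = 2.23 V, so V_ov = 2.23 − 0.824 = 1.41 V.
k_n = μ_nC_ox · (W/L) = 2.8 mA/V².
Assume saturation: I_D = ½ k_n V_ov² = 0.5 × 2.8 × 1.41² = 2.77 mA, giving V_DS = V_DD − I_D R_D = 15.2 − 2.77 × 2.53 = 8.2 V.
V_DS = 8.2 V ≥ V_ov = 1.41 V, confirming saturation.

I_D = 2.77 mA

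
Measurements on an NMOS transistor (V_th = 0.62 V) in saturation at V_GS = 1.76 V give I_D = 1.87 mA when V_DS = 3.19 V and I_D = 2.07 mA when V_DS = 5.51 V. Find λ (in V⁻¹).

λ = 0.0540 V⁻¹

With V_GS fixed, I_D ∝ (1 + λ V_DS) in saturation, so I_D2/I_D1 = (1 + λ V_DS2)/(1 + λ V_DS1).
2.07/1.87 = 1.107 = (1 + 5.51 λ)/(1 + 3.19 λ).
Solving: λ (I_D1 V_DS2 − I_D2 V_DS1) = I_D2 − I_D1, so λ = (2.07 − 1.87) / (1.87 × 5.51 − 2.07 × 3.19) = 0.2 / 3.7 = 0.054 V⁻¹.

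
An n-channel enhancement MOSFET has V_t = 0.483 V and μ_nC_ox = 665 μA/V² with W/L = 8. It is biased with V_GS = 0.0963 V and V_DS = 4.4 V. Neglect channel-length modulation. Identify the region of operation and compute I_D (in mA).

V_GS = 0.0963 V < V_t = 0.483 V, so the transistor is in cutoff.

Cutoff; I_D = 0 mA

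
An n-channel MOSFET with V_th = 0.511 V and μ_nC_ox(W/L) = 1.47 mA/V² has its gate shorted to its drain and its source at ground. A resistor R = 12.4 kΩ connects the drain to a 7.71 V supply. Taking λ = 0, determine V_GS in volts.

With gate tied to drain, V_GS = V_DS ≥ V_GS − V_th, so the device is in saturation.
KCL at the drain: ½ k_n (V_GS − V_th)² = (V_DD − V_GS)/R.
Let x = V_GS − 0.511. Then 9.11 x² + x − 7.199 = 0, giving x = 0.836 V (positive root), so V_GS = 1.35 V.
I_D = (V_DD − V_GS)/R = (7.71 − 1.35) / 12.4 = 0.513 mA.

V_GS = 1.35 V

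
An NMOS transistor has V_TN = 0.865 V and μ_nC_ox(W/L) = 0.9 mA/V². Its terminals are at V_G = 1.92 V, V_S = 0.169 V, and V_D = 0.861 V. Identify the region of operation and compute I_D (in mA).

Triode; I_D = 0.336 mA

V_GS = V_G − V_S = 1.92 − 0.169 = 1.75 V; V_DS = V_D − V_S = 0.861 − 0.169 = 0.692 V.
V_ov = V_GS − V_TN = 1.75 − 0.865 = 0.886 V.
Since V_DS = 0.692 V < V_ov = 0.886 V, the device is in the triode region.
I_D = k_n [V_ov · V_DS − ½ V_DS²] = 0.9 × [0.886 × 0.692 − 0.5 × 0.692²] = 0.336 mA.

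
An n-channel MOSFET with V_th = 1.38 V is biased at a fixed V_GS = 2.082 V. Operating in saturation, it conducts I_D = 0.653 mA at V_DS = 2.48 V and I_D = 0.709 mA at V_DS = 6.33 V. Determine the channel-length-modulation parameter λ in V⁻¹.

λ = 0.0236 V⁻¹

With V_GS fixed, I_D ∝ (1 + λ V_DS) in saturation, so I_D2/I_D1 = (1 + λ V_DS2)/(1 + λ V_DS1).
0.709/0.653 = 1.086 = (1 + 6.33 λ)/(1 + 2.48 λ).
Solving: λ (I_D1 V_DS2 − I_D2 V_DS1) = I_D2 − I_D1, so λ = (0.709 − 0.653) / (0.653 × 6.33 − 0.709 × 2.48) = 0.056 / 2.38 = 0.0236 V⁻¹.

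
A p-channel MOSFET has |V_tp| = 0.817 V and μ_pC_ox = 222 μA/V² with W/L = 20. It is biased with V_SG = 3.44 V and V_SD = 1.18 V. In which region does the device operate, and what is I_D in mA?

k_p = μ_pC_ox · (W/L) = 4.44 mA/V².
V_ov = V_SG − |V_tp| = 3.44 − 0.817 = 2.62 V.
Since V_SD = 1.18 V < V_ov = 2.62 V, the device is in the triode region.
I_D = k_p [V_ov · V_SD − ½ V_SD²] = 4.44 × [2.62 × 1.18 − 0.5 × 1.18²] = 10.7 mA.

Triode; I_D = 10.7 mA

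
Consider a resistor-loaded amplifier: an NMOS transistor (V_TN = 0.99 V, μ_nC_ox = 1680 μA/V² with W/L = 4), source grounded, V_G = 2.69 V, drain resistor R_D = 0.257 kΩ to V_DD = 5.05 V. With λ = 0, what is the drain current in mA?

I_D = 9.71 mA

V_GS = V_G = 2.69 V, so V_ov = 2.69 − 0.99 = 1.7 V.
k_n = μ_nC_ox · (W/L) = 6.72 mA/V².
Assume saturation: I_D = ½ k_n V_ov² = 0.5 × 6.72 × 1.7² = 9.71 mA, giving V_DS = V_DD − I_D R_D = 5.05 − 9.71 × 0.257 = 2.55 V.
V_DS = 2.55 V ≥ V_ov = 1.7 V, confirming saturation.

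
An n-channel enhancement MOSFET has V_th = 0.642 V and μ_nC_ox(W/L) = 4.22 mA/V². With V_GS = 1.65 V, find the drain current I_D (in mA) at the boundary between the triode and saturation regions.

I_D = 2.14 mA

At the boundary V_DS = V_ov = V_GS − V_th = 1.65 − 0.642 = 1.01 V.
I_D = ½ k_n V_ov² = 0.5 × 4.22 × 1.01² = 2.14 mA.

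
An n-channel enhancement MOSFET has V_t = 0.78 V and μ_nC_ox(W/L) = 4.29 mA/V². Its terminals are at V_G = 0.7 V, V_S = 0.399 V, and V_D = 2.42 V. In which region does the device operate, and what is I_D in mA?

V_GS = V_G − V_S = 0.7 − 0.399 = 0.301 V; V_DS = V_D − V_S = 2.42 − 0.399 = 2.02 V.
V_GS = 0.301 V < V_t = 0.78 V, so the transistor is in cutoff.

Cutoff; I_D = 0 mA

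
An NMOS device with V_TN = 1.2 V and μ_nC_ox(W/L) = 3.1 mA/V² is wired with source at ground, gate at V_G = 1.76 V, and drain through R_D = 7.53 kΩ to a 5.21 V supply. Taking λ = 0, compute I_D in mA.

I_D = 0.486 mA

V_GS = V_G = 1.76 V, so V_ov = 1.76 − 1.2 = 0.56 V.
Assume saturation: I_D = ½ k_n V_ov² = 0.5 × 3.1 × 0.56² = 0.486 mA, giving V_DS = V_DD − I_D R_D = 5.21 − 0.486 × 7.53 = 1.55 V.
V_DS = 1.55 V ≥ V_ov = 0.56 V, confirming saturation.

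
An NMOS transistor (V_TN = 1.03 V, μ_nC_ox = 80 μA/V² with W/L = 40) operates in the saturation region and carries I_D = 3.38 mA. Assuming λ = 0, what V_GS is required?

k_n = μ_nC_ox · (W/L) = 3.2 mA/V².
In saturation I_D = ½ k_n (V_GS − V_TN)², so V_GS − V_TN = √(2 I_D / k_n) = √(2 × 3.38 / 3.2) = 1.45 V.
V_GS = 1.03 + 1.45 = 2.48 V.

V_GS = 2.48 V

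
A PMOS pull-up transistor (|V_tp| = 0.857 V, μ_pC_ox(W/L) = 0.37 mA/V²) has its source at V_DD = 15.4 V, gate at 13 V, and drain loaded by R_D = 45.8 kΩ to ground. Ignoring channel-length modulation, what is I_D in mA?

I_D = 0.320 mA

V_SG = V_DD − V_G = 15.4 − 13 = 2.4 V, so V_ov = 2.4 − 0.857 = 1.54 V.
Assume saturation: I_D = ½ k_p V_ov² = 0.5 × 0.37 × 1.54² = 0.44 mA, giving V_SD = V_DD − I_D R_D = 15.4 − 0.44 × 45.8 = -4.77 V.
But -4.77 V < V_ov = 1.54 V, so the device is actually in triode.
In triode I_D = k_p[V_ov V_SD − ½ V_SD²] and I_D = (V_DD − V_SD)/R_D. Equating: 8.47 V_SD² − 27.15 V_SD + 15.4 = 0, giving V_SD = 0.737 V (the root below V_ov).
I_D = (15.4 − 0.737) / 45.8 = 0.32 mA.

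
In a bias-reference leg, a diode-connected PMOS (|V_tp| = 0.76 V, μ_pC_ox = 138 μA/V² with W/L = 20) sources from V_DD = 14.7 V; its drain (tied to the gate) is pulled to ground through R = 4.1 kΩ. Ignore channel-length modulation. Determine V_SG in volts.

With gate tied to drain, V_SG = V_SD ≥ V_SG − |V_tp|, so the device is in saturation.
k_p = μ_pC_ox · (W/L) = 2.76 mA/V².
KCL at the drain: ½ k_p (V_SG − |V_tp|)² = (V_DD − V_SG)/R.
Let x = V_SG − 0.76. Then 5.66 x² + x − 13.94 = 0, giving x = 1.48 V (positive root), so V_SG = 2.24 V.
I_D = (V_DD − V_SG)/R = (14.7 − 2.24) / 4.1 = 3.04 mA.

V_SG = 2.24 V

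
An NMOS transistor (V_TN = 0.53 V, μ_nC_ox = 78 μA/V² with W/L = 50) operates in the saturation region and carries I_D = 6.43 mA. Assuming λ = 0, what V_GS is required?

k_n = μ_nC_ox · (W/L) = 3.9 mA/V².
In saturation I_D = ½ k_n (V_GS − V_TN)², so V_GS − V_TN = √(2 I_D / k_n) = √(2 × 6.43 / 3.9) = 1.82 V.
V_GS = 0.53 + 1.82 = 2.35 V.

V_GS = 2.35 V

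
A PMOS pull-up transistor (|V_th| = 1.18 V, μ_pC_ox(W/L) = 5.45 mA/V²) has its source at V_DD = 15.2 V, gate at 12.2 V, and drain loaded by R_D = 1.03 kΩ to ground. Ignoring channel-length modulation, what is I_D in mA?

I_D = 9.03 mA

V_SG = V_DD − V_G = 15.2 − 12.2 = 3 V, so V_ov = 3 − 1.18 = 1.82 V.
Assume saturation: I_D = ½ k_p V_ov² = 0.5 × 5.45 × 1.82² = 9.03 mA, giving V_SD = V_DD − I_D R_D = 15.2 − 9.03 × 1.03 = 5.9 V.
V_SD = 5.9 V ≥ V_ov = 1.82 V, confirming saturation.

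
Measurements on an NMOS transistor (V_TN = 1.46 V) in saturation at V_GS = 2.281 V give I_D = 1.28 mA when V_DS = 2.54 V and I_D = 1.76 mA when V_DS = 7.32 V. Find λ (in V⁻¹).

With V_GS fixed, I_D ∝ (1 + λ V_DS) in saturation, so I_D2/I_D1 = (1 + λ V_DS2)/(1 + λ V_DS1).
1.76/1.28 = 1.375 = (1 + 7.32 λ)/(1 + 2.54 λ).
Solving: λ (I_D1 V_DS2 − I_D2 V_DS1) = I_D2 − I_D1, so λ = (1.76 − 1.28) / (1.28 × 7.32 − 1.76 × 2.54) = 0.48 / 4.9 = 0.098 V⁻¹.

λ = 0.0980 V⁻¹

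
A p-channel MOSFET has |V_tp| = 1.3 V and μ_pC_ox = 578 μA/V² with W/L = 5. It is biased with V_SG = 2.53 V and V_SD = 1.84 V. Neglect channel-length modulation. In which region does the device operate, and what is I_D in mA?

k_p = μ_pC_ox · (W/L) = 2.89 mA/V².
V_ov = V_SG − |V_tp| = 2.53 − 1.3 = 1.23 V.
Since V_SD = 1.84 V ≥ V_ov = 1.23 V, the device is in saturation.
I_D = ½ k_p V_ov² = 0.5 × 2.89 × 1.23² = 2.19 mA.

Saturation; I_D = 2.19 mA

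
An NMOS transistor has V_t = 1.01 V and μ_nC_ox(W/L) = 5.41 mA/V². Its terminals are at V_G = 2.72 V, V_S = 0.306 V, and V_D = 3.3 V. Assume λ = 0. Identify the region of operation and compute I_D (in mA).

Saturation; I_D = 5.33 mA

V_GS = V_G − V_S = 2.72 − 0.306 = 2.41 V; V_DS = V_D − V_S = 3.3 − 0.306 = 2.99 V.
V_ov = V_GS − V_t = 2.41 − 1.01 = 1.4 V.
Since V_DS = 2.99 V ≥ V_ov = 1.4 V, the device is in saturation.
I_D = ½ k_n V_ov² = 0.5 × 5.41 × 1.4² = 5.33 mA.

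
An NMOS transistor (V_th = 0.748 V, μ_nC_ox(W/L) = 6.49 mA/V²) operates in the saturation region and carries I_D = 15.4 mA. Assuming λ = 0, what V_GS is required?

V_GS = 2.93 V

In saturation I_D = ½ k_n (V_GS − V_th)², so V_GS − V_th = √(2 I_D / k_n) = √(2 × 15.4 / 6.49) = 2.18 V.
V_GS = 0.748 + 2.18 = 2.93 V.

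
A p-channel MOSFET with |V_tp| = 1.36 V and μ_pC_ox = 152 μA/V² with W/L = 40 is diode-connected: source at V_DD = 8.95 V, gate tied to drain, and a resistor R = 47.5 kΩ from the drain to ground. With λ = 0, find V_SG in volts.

With gate tied to drain, V_SG = V_SD ≥ V_SG − |V_tp|, so the device is in saturation.
k_p = μ_pC_ox · (W/L) = 6.08 mA/V².
KCL at the drain: ½ k_p (V_SG − |V_tp|)² = (V_DD − V_SG)/R.
Let x = V_SG − 1.36. Then 144 x² + x − 7.59 = 0, giving x = 0.226 V (positive root), so V_SG = 1.59 V.
I_D = (V_DD − V_SG)/R = (8.95 − 1.59) / 47.5 = 0.155 mA.

V_SG = 1.59 V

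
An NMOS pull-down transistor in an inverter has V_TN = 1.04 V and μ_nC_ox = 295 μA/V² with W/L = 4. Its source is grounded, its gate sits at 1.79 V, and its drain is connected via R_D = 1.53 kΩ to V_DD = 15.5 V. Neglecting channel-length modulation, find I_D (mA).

V_GS = V_G = 1.79 V, so V_ov = 1.79 − 1.04 = 0.75 V.
k_n = μ_nC_ox · (W/L) = 1.18 mA/V².
Assume saturation: I_D = ½ k_n V_ov² = 0.5 × 1.18 × 0.75² = 0.332 mA, giving V_DS = V_DD − I_D R_D = 15.5 − 0.332 × 1.53 = 15 V.
V_DS = 15 V ≥ V_ov = 0.75 V, confirming saturation.

I_D = 0.332 mA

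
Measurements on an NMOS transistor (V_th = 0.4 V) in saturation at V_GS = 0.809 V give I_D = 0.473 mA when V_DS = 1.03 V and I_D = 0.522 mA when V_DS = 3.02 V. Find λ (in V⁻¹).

λ = 0.0550 V⁻¹

With V_GS fixed, I_D ∝ (1 + λ V_DS) in saturation, so I_D2/I_D1 = (1 + λ V_DS2)/(1 + λ V_DS1).
0.522/0.473 = 1.104 = (1 + 3.02 λ)/(1 + 1.03 λ).
Solving: λ (I_D1 V_DS2 − I_D2 V_DS1) = I_D2 − I_D1, so λ = (0.522 − 0.473) / (0.473 × 3.02 − 0.522 × 1.03) = 0.049 / 0.891 = 0.055 V⁻¹.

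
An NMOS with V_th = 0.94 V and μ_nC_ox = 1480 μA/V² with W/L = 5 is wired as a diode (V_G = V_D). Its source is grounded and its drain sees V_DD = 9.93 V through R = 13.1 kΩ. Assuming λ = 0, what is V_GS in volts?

With gate tied to drain, V_GS = V_DS ≥ V_GS − V_th, so the device is in saturation.
k_n = μ_nC_ox · (W/L) = 7.4 mA/V².
KCL at the drain: ½ k_n (V_GS − V_th)² = (V_DD − V_GS)/R.
Let x = V_GS − 0.94. Then 48.5 x² + x − 8.99 = 0, giving x = 0.42 V (positive root), so V_GS = 1.36 V.
I_D = (V_DD − V_GS)/R = (9.93 − 1.36) / 13.1 = 0.654 mA.

V_GS = 1.36 V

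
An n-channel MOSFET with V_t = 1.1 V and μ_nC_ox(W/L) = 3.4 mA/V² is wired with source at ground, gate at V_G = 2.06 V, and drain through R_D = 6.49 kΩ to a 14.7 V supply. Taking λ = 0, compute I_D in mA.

I_D = 1.57 mA

V_GS = V_G = 2.06 V, so V_ov = 2.06 − 1.1 = 0.96 V.
Assume saturation: I_D = ½ k_n V_ov² = 0.5 × 3.4 × 0.96² = 1.57 mA, giving V_DS = V_DD − I_D R_D = 14.7 − 1.57 × 6.49 = 4.53 V.
V_DS = 4.53 V ≥ V_ov = 0.96 V, confirming saturation.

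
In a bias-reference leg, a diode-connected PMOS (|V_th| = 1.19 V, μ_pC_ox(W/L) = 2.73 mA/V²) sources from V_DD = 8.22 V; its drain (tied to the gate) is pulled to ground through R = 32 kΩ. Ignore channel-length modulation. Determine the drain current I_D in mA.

I_D = 0.208 mA

With gate tied to drain, V_SG = V_SD ≥ V_SG − |V_th|, so the device is in saturation.
KCL at the drain: ½ k_p (V_SG − |V_th|)² = (V_DD − V_SG)/R.
Let x = V_SG − 1.19. Then 43.7 x² + x − 7.03 = 0, giving x = 0.39 V (positive root), so V_SG = 1.58 V.
I_D = (V_DD − V_SG)/R = (8.22 − 1.58) / 32 = 0.208 mA.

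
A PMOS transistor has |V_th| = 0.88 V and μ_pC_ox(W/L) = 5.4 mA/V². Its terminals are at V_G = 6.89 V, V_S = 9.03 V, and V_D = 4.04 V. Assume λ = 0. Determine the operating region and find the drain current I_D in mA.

Saturation; I_D = 4.29 mA

V_SG = V_S − V_G = 9.03 − 6.89 = 2.14 V; V_SD = V_S − V_D = 9.03 − 4.04 = 4.99 V.
V_ov = V_SG − |V_th| = 2.14 − 0.88 = 1.26 V.
Since V_SD = 4.99 V ≥ V_ov = 1.26 V, the device is in saturation.
I_D = ½ k_p V_ov² = 0.5 × 5.4 × 1.26² = 4.29 mA.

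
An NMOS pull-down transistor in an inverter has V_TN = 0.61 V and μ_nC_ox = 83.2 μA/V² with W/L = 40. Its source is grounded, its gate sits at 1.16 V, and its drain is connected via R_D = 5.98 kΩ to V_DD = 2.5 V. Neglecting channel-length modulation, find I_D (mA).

V_GS = V_G = 1.16 V, so V_ov = 1.16 − 0.61 = 0.55 V.
k_n = μ_nC_ox · (W/L) = 3.328 mA/V².
Assume saturation: I_D = ½ k_n V_ov² = 0.5 × 3.328 × 0.55² = 0.503 mA, giving V_DS = V_DD − I_D R_D = 2.5 − 0.503 × 5.98 = -0.51 V.
But -0.51 V < V_ov = 0.55 V, so the device is actually in triode.
In triode I_D = k_n[V_ov V_DS − ½ V_DS²] and I_D = (V_DD − V_DS)/R_D. Equating: 9.95 V_DS² − 11.95 V_DS + 2.5 = 0, giving V_DS = 0.27 V (the root below V_ov).
I_D = (2.5 − 0.27) / 5.98 = 0.373 mA.

I_D = 0.373 mA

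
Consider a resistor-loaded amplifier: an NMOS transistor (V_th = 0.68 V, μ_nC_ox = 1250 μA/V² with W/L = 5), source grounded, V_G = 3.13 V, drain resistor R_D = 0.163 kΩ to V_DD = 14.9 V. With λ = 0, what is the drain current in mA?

V_GS = V_G = 3.13 V, so V_ov = 3.13 − 0.68 = 2.45 V.
k_n = μ_nC_ox · (W/L) = 6.25 mA/V².
Assume saturation: I_D = ½ k_n V_ov² = 0.5 × 6.25 × 2.45² = 18.8 mA, giving V_DS = V_DD − I_D R_D = 14.9 − 18.8 × 0.163 = 11.8 V.
V_DS = 11.8 V ≥ V_ov = 2.45 V, confirming saturation.

I_D = 18.8 mA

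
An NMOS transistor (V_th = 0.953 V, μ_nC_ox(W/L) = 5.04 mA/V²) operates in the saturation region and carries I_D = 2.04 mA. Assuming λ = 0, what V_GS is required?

In saturation I_D = ½ k_n (V_GS − V_th)², so V_GS − V_th = √(2 I_D / k_n) = √(2 × 2.04 / 5.04) = 0.9 V.
V_GS = 0.953 + 0.9 = 1.85 V.

V_GS = 1.85 V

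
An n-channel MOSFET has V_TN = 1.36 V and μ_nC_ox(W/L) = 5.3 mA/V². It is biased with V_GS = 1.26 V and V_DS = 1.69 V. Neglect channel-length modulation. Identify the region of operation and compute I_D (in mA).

Cutoff; I_D = 0 mA

V_GS = 1.26 V < V_TN = 1.36 V, so the transistor is in cutoff.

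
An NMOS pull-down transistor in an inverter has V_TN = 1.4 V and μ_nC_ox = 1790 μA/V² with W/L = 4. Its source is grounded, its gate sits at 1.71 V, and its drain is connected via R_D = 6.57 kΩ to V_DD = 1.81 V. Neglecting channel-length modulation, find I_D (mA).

I_D = 0.253 mA

V_GS = V_G = 1.71 V, so V_ov = 1.71 − 1.4 = 0.31 V.
k_n = μ_nC_ox · (W/L) = 7.16 mA/V².
Assume saturation: I_D = ½ k_n V_ov² = 0.5 × 7.16 × 0.31² = 0.344 mA, giving V_DS = V_DD − I_D R_D = 1.81 − 0.344 × 6.57 = -0.45 V.
But -0.45 V < V_ov = 0.31 V, so the device is actually in triode.
In triode I_D = k_n[V_ov V_DS − ½ V_DS²] and I_D = (V_DD − V_DS)/R_D. Equating: 23.5 V_DS² − 15.58 V_DS + 1.81 = 0, giving V_DS = 0.15 V (the root below V_ov).
I_D = (1.81 − 0.15) / 6.57 = 0.253 mA.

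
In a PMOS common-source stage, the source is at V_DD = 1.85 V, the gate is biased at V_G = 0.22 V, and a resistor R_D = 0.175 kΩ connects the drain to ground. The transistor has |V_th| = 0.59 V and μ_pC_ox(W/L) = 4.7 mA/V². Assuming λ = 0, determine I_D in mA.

V_SG = V_DD − V_G = 1.85 − 0.22 = 1.63 V, so V_ov = 1.63 − 0.59 = 1.04 V.
Assume saturation: I_D = ½ k_p V_ov² = 0.5 × 4.7 × 1.04² = 2.54 mA, giving V_SD = V_DD − I_D R_D = 1.85 − 2.54 × 0.175 = 1.41 V.
V_SD = 1.41 V ≥ V_ov = 1.04 V, confirming saturation.

I_D = 2.54 mA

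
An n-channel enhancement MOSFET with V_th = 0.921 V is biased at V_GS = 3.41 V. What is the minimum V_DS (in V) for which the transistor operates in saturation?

V_DS,sat = 2.49 V

The boundary between triode and saturation is V_DS = V_GS − V_th = V_ov.
V_ov = 3.41 − 0.921 = 2.49 V.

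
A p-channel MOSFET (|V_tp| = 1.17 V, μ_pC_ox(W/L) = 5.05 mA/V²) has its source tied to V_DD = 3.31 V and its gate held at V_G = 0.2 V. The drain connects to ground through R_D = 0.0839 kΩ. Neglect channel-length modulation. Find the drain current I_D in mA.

V_SG = V_DD − V_G = 3.31 − 0.2 = 3.11 V, so V_ov = 3.11 − 1.17 = 1.94 V.
Assume saturation: I_D = ½ k_p V_ov² = 0.5 × 5.05 × 1.94² = 9.5 mA, giving V_SD = V_DD − I_D R_D = 3.31 − 9.5 × 0.0839 = 2.51 V.
V_SD = 2.51 V ≥ V_ov = 1.94 V, confirming saturation.

I_D = 9.50 mA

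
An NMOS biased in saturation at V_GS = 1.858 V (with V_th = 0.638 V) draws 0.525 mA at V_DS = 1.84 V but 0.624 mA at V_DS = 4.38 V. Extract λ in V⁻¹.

With V_GS fixed, I_D ∝ (1 + λ V_DS) in saturation, so I_D2/I_D1 = (1 + λ V_DS2)/(1 + λ V_DS1).
0.624/0.525 = 1.189 = (1 + 4.38 λ)/(1 + 1.84 λ).
Solving: λ (I_D1 V_DS2 − I_D2 V_DS1) = I_D2 − I_D1, so λ = (0.624 − 0.525) / (0.525 × 4.38 − 0.624 × 1.84) = 0.099 / 1.15 = 0.086 V⁻¹.

λ = 0.0860 V⁻¹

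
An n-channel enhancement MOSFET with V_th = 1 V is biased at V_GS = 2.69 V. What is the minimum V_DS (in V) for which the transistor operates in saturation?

V_DS,sat = 1.69 V

The boundary between triode and saturation is V_DS = V_GS − V_th = V_ov.
V_ov = 2.69 − 1 = 1.69 V.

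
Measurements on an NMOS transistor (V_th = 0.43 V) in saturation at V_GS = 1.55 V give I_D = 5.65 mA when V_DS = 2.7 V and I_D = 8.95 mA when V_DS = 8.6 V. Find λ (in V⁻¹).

With V_GS fixed, I_D ∝ (1 + λ V_DS) in saturation, so I_D2/I_D1 = (1 + λ V_DS2)/(1 + λ V_DS1).
8.95/5.65 = 1.584 = (1 + 8.6 λ)/(1 + 2.7 λ).
Solving: λ (I_D1 V_DS2 − I_D2 V_DS1) = I_D2 − I_D1, so λ = (8.95 − 5.65) / (5.65 × 8.6 − 8.95 × 2.7) = 3.3 / 24.4 = 0.135 V⁻¹.

λ = 0.135 V⁻¹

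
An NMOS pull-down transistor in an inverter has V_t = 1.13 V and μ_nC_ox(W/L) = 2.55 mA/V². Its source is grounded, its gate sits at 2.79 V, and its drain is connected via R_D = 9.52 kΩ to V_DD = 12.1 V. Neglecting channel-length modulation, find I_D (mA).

I_D = 1.24 mA

V_GS = V_G = 2.79 V, so V_ov = 2.79 − 1.13 = 1.66 V.
Assume saturation: I_D = ½ k_n V_ov² = 0.5 × 2.55 × 1.66² = 3.51 mA, giving V_DS = V_DD − I_D R_D = 12.1 − 3.51 × 9.52 = -21.3 V.
But -21.3 V < V_ov = 1.66 V, so the device is actually in triode.
In triode I_D = k_n[V_ov V_DS − ½ V_DS²] and I_D = (V_DD − V_DS)/R_D. Equating: 12.1 V_DS² − 41.3 V_DS + 12.1 = 0, giving V_DS = 0.324 V (the root below V_ov).
I_D = (12.1 − 0.324) / 9.52 = 1.24 mA.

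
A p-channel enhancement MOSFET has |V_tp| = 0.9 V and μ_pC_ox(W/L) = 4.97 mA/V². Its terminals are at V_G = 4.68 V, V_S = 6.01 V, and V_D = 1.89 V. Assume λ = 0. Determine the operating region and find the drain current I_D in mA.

V_SG = V_S − V_G = 6.01 − 4.68 = 1.33 V; V_SD = V_S − V_D = 6.01 − 1.89 = 4.12 V.
V_ov = V_SG − |V_tp| = 1.33 − 0.9 = 0.43 V.
Since V_SD = 4.12 V ≥ V_ov = 0.43 V, the device is in saturation.
I_D = ½ k_p V_ov² = 0.5 × 4.97 × 0.43² = 0.459 mA.

Saturation; I_D = 0.459 mA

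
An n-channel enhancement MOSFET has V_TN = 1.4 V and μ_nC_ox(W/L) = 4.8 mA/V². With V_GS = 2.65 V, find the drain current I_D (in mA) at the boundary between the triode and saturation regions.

At the boundary V_DS = V_ov = V_GS − V_TN = 2.65 − 1.4 = 1.25 V.
I_D = ½ k_n V_ov² = 0.5 × 4.8 × 1.25² = 3.75 mA.

I_D = 3.75 mA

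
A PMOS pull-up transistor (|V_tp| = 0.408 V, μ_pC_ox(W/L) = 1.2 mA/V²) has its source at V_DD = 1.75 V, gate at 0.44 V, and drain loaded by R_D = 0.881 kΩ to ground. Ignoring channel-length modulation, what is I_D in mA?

V_SG = V_DD − V_G = 1.75 − 0.44 = 1.31 V, so V_ov = 1.31 − 0.408 = 0.902 V.
Assume saturation: I_D = ½ k_p V_ov² = 0.5 × 1.2 × 0.902² = 0.488 mA, giving V_SD = V_DD − I_D R_D = 1.75 − 0.488 × 0.881 = 1.32 V.
V_SD = 1.32 V ≥ V_ov = 0.902 V, confirming saturation.

I_D = 0.488 mA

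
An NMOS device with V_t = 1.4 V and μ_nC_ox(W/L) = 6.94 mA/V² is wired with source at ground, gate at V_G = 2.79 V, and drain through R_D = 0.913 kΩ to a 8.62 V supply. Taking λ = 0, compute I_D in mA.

I_D = 6.70 mA

V_GS = V_G = 2.79 V, so V_ov = 2.79 − 1.4 = 1.39 V.
Assume saturation: I_D = ½ k_n V_ov² = 0.5 × 6.94 × 1.39² = 6.7 mA, giving V_DS = V_DD − I_D R_D = 8.62 − 6.7 × 0.913 = 2.5 V.
V_DS = 2.5 V ≥ V_ov = 1.39 V, confirming saturation.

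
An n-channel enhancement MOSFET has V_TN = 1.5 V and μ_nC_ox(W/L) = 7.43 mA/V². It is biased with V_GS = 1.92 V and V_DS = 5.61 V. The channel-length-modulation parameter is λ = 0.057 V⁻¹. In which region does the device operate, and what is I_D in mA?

Saturation; I_D = 0.865 mA

V_ov = V_GS − V_TN = 1.92 − 1.5 = 0.42 V.
Since V_DS = 5.61 V ≥ V_ov = 0.42 V, the device is in saturation.
I_D = ½ k_n V_ov² (1 + λ V_DS) = 0.5 × 7.43 × 0.42² × (1 + 0.057 × 5.61) = 0.865 mA.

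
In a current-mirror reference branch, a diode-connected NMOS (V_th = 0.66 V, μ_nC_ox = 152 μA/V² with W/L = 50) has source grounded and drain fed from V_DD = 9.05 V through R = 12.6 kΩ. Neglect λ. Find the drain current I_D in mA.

I_D = 0.633 mA

With gate tied to drain, V_GS = V_DS ≥ V_GS − V_th, so the device is in saturation.
k_n = μ_nC_ox · (W/L) = 7.6 mA/V².
KCL at the drain: ½ k_n (V_GS − V_th)² = (V_DD − V_GS)/R.
Let x = V_GS − 0.66. Then 47.9 x² + x − 8.39 = 0, giving x = 0.408 V (positive root), so V_GS = 1.07 V.
I_D = (V_DD − V_GS)/R = (9.05 − 1.07) / 12.6 = 0.633 mA.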